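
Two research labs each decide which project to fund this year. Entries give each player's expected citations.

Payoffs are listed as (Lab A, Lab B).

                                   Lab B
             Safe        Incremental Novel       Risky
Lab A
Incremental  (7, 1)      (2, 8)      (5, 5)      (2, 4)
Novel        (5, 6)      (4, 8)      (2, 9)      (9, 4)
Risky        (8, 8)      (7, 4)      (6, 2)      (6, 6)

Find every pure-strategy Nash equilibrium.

Lab A against Safe: payoffs 7, 5, 8 → best response Risky.
Lab A against Incremental: payoffs 2, 4, 7 → best response Risky.
Lab A against Novel: payoffs 5, 2, 6 → best response Risky.
Lab A against Risky: payoffs 2, 9, 6 → best response Novel.
Lab B against Incremental: payoffs 1, 8, 5, 4 → best response Incremental.
Lab B against Novel: payoffs 6, 8, 9, 4 → best response Novel.
Lab B against Risky: payoffs 8, 4, 2, 6 → best response Safe.
Mutual best responses: (Risky, Safe).

(Risky, Safe)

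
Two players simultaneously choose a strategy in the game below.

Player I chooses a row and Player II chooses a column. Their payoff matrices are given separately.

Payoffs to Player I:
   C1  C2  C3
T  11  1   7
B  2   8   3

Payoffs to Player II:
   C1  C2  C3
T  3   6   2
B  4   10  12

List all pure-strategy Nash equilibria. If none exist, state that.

Player I against C1: payoffs 11, 2 → best response T.
Player I against C2: payoffs 1, 8 → best response B.
Player I against C3: payoffs 7, 3 → best response T.
Player II against T: payoffs 3, 6, 2 → best response C2.
Player II against B: payoffs 4, 10, 12 → best response C3.
No profile is a mutual best response for all players.

none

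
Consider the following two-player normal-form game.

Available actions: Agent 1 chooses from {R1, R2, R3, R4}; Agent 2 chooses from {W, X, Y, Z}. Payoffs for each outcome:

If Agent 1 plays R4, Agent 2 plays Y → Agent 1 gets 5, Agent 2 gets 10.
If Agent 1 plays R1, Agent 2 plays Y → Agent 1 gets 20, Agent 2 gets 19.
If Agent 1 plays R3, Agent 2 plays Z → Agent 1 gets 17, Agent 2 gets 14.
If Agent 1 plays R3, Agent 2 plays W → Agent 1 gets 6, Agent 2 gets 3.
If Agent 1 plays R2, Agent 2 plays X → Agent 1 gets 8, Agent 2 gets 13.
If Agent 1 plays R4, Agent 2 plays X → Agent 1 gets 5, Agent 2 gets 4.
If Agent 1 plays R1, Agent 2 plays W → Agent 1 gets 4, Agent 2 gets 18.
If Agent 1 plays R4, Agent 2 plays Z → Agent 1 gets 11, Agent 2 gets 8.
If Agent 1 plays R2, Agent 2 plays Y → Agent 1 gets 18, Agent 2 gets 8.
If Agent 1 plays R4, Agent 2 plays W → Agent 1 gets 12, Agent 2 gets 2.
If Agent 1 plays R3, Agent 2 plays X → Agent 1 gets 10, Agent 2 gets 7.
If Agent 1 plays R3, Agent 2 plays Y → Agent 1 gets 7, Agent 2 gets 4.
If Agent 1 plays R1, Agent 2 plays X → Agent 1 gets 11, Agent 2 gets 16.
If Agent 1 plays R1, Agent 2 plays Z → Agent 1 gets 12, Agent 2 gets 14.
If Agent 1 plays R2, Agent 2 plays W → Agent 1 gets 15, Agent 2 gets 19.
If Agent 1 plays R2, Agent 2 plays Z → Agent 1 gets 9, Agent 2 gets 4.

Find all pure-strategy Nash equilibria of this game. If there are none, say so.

(R1, W): Agent 1 can switch to R2 (4 → 15). Not NE.
(R1, X): Agent 2 can switch to W (16 → 18). Not NE.
(R1, Y): Agent 1 gets 20, best alternative 18; Agent 2 gets 19, best alternative 18. No profitable deviation — NE.
(R1, Z): Agent 1 can switch to R3 (12 → 17). Not NE.
(R2, W): Agent 1 gets 15, best alternative 12; Agent 2 gets 19, best alternative 13. No profitable deviation — NE.
(R2, X): Agent 1 can switch to R1 (8 → 11). Not NE.
(R2, Y): Agent 1 can switch to R1 (18 → 20). Not NE.
(R2, Z): Agent 1 can switch to R1 (9 → 12). Not NE.
(R3, W): Agent 1 can switch to R2 (6 → 15). Not NE.
(R3, X): Agent 1 can switch to R1 (10 → 11). Not NE.
(R3, Y): Agent 1 can switch to R1 (7 → 20). Not NE.
(R3, Z): Agent 1 gets 17, best alternative 12; Agent 2 gets 14, best alternative 7. No profitable deviation — NE.
(R4, W): Agent 1 can switch to R2 (12 → 15). Not NE.
(R4, X): Agent 1 can switch to R1 (5 → 11). Not NE.
(R4, Y): Agent 1 can switch to R1 (5 → 20). Not NE.
(The remaining 1 profile has a profitable deviation by the same check.)

The pure Nash equilibria are (R1, Y) and (R2, W) and (R3, Z).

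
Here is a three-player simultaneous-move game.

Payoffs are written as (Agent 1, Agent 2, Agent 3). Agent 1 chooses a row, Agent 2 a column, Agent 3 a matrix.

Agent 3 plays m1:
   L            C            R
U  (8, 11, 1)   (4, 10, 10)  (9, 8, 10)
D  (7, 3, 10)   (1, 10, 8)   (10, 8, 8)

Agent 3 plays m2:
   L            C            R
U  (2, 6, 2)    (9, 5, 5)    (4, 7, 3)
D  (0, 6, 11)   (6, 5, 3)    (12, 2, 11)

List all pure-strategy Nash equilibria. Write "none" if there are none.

There is no pure-strategy Nash equilibrium.

Agent 1 against (L, m1): payoffs 8, 7 → best response U.
Agent 1 against (L, m2): payoffs 2, 0 → best response U.
Agent 1 against (C, m1): payoffs 4, 1 → best response U.
Agent 1 against (C, m2): payoffs 9, 6 → best response U.
Agent 1 against (R, m1): payoffs 9, 10 → best response D.
Agent 1 against (R, m2): payoffs 4, 12 → best response D.
Agent 2 against (U, m1): payoffs 11, 10, 8 → best response L.
Agent 2 against (U, m2): payoffs 6, 5, 7 → best response R.
Agent 2 against (D, m1): payoffs 3, 10, 8 → best response C.
Agent 2 against (D, m2): payoffs 6, 5, 2 → best response L.
Agent 3 against (U, L): payoffs 1, 2 → best response m2.
Agent 3 against (U, C): payoffs 10, 5 → best response m1.
Agent 3 against (U, R): payoffs 10, 3 → best response m1.
Agent 3 against (D, L): payoffs 10, 11 → best response m2.
Agent 3 against (D, C): payoffs 8, 3 → best response m1.
Agent 3 against (D, R): payoffs 8, 11 → best response m2.
No profile is a mutual best response for all players.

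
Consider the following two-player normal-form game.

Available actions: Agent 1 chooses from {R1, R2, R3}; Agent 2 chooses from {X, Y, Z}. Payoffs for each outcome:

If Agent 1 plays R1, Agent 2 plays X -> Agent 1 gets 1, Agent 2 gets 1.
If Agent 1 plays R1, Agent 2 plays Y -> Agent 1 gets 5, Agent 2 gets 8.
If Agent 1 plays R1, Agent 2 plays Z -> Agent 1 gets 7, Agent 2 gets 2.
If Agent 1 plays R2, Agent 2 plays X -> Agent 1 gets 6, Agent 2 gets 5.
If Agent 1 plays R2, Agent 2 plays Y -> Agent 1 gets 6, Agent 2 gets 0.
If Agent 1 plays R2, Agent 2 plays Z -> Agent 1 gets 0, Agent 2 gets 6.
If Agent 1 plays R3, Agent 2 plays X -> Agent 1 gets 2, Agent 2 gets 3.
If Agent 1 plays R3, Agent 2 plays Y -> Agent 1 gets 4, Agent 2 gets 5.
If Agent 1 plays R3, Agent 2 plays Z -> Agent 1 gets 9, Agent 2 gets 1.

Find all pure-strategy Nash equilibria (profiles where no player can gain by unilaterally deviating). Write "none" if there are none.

none

Mark each player's best response to every combination of opponents' strategies; a profile where every player is best-responding is a pure Nash equilibrium.
Agent 1 against X: payoffs 1, 6, 2 → best response R2.
Agent 1 against Y: payoffs 5, 6, 4 → best response R2.
Agent 1 against Z: payoffs 7, 0, 9 → best response R3.
Agent 2 against R1: payoffs 1, 8, 2 → best response Y.
Agent 2 against R2: payoffs 5, 0, 6 → best response Z.
Agent 2 against R3: payoffs 3, 5, 1 → best response Y.
No profile is a mutual best response for all players.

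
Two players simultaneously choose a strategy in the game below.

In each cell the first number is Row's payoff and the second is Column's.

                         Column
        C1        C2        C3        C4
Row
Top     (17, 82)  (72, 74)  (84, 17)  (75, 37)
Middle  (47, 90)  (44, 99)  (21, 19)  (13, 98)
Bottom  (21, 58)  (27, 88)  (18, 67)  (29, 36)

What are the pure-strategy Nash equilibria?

There is no pure-strategy Nash equilibrium.

Row against C1: payoffs 17, 47, 21 → best response Middle.
Row against C2: payoffs 72, 44, 27 → best response Top.
Row against C3: payoffs 84, 21, 18 → best response Top.
Row against C4: payoffs 75, 13, 29 → best response Top.
Column against Top: payoffs 82, 74, 17, 37 → best response C1.
Column against Middle: payoffs 90, 99, 19, 98 → best response C2.
Column against Bottom: payoffs 58, 88, 67, 36 → best response C2.
No profile is a mutual best response for all players.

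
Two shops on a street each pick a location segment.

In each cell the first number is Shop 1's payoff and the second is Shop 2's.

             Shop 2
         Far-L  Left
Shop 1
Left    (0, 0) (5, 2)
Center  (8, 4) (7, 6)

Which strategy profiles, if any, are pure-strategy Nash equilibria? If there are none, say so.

Shop 1 against Far-L: payoffs 0, 8 → best response Center.
Shop 1 against Left: payoffs 5, 7 → best response Center.
Shop 2 against Left: payoffs 0, 2 → best response Left.
Shop 2 against Center: payoffs 4, 6 → best response Left.
Mutual best responses: (Center, Left).

Pure NE: (Center, Left)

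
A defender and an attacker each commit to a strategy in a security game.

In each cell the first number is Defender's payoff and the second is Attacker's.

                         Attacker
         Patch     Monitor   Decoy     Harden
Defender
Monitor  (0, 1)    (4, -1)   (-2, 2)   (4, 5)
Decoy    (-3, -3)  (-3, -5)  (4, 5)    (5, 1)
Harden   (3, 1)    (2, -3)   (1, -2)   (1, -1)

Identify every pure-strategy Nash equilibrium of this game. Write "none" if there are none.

(Monitor, Patch): Defender can switch to Harden (0 → 3). Not NE.
(Monitor, Monitor): Attacker can switch to Patch (-1 → 1). Not NE.
(Monitor, Decoy): Defender can switch to Decoy (-2 → 4). Not NE.
(Monitor, Harden): Defender can switch to Decoy (4 → 5). Not NE.
(Decoy, Patch): Defender can switch to Monitor (-3 → 0). Not NE.
(Decoy, Monitor): Defender can switch to Monitor (-3 → 4). Not NE.
(Decoy, Decoy): Defender gets 4, best alternative 1; Attacker gets 5, best alternative 1. No profitable deviation — NE.
(Harden, Patch): Defender gets 3, best alternative 0; Attacker gets 1, best alternative -1. No profitable deviation — NE.
(The remaining 4 profiles each have a profitable deviation by the same check.)

The pure Nash equilibria are (Decoy, Decoy) and (Harden, Patch).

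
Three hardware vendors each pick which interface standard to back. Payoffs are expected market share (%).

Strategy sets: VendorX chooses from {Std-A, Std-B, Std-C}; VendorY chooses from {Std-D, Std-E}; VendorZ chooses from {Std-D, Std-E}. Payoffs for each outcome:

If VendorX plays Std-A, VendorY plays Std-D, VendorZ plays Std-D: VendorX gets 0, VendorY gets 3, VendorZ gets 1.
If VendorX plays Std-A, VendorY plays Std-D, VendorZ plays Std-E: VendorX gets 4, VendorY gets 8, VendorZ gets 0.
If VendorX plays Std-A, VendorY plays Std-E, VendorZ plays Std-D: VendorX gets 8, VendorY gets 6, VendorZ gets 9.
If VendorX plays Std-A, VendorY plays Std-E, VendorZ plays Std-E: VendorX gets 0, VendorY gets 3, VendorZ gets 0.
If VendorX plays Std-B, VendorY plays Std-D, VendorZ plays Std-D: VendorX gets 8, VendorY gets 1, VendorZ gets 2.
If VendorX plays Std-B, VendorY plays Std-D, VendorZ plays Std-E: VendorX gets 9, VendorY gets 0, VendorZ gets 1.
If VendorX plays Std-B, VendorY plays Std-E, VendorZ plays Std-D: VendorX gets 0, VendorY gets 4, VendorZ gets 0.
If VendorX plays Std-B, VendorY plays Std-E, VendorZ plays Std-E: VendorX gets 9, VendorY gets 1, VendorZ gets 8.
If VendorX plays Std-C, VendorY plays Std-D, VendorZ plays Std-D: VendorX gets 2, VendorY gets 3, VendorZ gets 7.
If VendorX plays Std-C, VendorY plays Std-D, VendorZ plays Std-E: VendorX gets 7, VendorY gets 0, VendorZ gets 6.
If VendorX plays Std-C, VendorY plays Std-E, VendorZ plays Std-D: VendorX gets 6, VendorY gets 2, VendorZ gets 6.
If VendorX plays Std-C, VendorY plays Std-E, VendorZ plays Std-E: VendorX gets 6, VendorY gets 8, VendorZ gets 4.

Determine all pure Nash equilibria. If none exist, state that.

Mark each player's best response to every combination of opponents' strategies; a profile where every player is best-responding is a pure Nash equilibrium.
VendorX against (Std-D, Std-D): payoffs 0, 8, 2 → best response Std-B.
VendorX against (Std-D, Std-E): payoffs 4, 9, 7 → best response Std-B.
VendorX against (Std-E, Std-D): payoffs 8, 0, 6 → best response Std-A.
VendorX against (Std-E, Std-E): payoffs 0, 9, 6 → best response Std-B.
VendorY against (Std-A, Std-D): payoffs 3, 6 → best response Std-E.
VendorY against (Std-A, Std-E): payoffs 8, 3 → best response Std-D.
VendorY against (Std-B, Std-D): payoffs 1, 4 → best response Std-E.
VendorY against (Std-B, Std-E): payoffs 0, 1 → best response Std-E.
VendorY against (Std-C, Std-D): payoffs 3, 2 → best response Std-D.
VendorY against (Std-C, Std-E): payoffs 0, 8 → best response Std-E.
VendorZ against (Std-A, Std-D): payoffs 1, 0 → best response Std-D.
VendorZ against (Std-A, Std-E): payoffs 9, 0 → best response Std-D.
VendorZ against (Std-B, Std-D): payoffs 2, 1 → best response Std-D.
VendorZ against (Std-B, Std-E): payoffs 0, 8 → best response Std-E.
VendorZ against (Std-C, Std-D): payoffs 7, 6 → best response Std-D.
VendorZ against (Std-C, Std-E): payoffs 6, 4 → best response Std-D.
Mutual best responses: (Std-A, Std-E, Std-D); (Std-B, Std-E, Std-E).

(Std-A, Std-E, Std-D); (Std-B, Std-E, Std-E)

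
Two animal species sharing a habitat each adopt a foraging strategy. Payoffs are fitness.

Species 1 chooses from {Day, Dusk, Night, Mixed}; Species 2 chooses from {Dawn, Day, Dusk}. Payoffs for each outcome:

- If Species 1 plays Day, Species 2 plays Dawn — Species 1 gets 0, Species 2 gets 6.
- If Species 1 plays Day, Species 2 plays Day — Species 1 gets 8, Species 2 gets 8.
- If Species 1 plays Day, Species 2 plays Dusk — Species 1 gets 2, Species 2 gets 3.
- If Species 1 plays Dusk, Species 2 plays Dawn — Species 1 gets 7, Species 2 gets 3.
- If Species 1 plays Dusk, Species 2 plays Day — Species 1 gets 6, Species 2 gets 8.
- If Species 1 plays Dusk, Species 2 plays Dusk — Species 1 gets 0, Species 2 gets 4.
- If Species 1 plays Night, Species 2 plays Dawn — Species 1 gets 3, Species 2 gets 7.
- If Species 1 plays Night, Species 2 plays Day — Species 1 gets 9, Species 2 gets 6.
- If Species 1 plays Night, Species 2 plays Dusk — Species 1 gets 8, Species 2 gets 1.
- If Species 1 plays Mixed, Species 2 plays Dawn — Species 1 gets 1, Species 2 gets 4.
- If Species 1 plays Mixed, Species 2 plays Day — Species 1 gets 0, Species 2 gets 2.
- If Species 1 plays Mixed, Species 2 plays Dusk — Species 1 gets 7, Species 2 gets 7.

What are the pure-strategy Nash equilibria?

No pure-strategy Nash equilibrium.

(Day, Dawn): Species 1 can switch to Dusk (0 → 7). Not NE.
(Day, Day): Species 1 can switch to Night (8 → 9). Not NE.
(Day, Dusk): Species 1 can switch to Night (2 → 8). Not NE.
(Dusk, Dawn): Species 2 can switch to Day (3 → 8). Not NE.
(Dusk, Day): Species 1 can switch to Day (6 → 8). Not NE.
(Dusk, Dusk): Species 1 can switch to Day (0 → 2). Not NE.
(Night, Dawn): Species 1 can switch to Dusk (3 → 7). Not NE.
(Night, Day): Species 2 can switch to Dawn (6 → 7). Not NE.
(Night, Dusk): Species 2 can switch to Dawn (1 → 7). Not NE.
(Mixed, Dawn): Species 1 can switch to Dusk (1 → 7). Not NE.
(Mixed, Day): Species 1 can switch to Day (0 → 8). Not NE.
(Mixed, Dusk): Species 1 can switch to Night (7 → 8). Not NE.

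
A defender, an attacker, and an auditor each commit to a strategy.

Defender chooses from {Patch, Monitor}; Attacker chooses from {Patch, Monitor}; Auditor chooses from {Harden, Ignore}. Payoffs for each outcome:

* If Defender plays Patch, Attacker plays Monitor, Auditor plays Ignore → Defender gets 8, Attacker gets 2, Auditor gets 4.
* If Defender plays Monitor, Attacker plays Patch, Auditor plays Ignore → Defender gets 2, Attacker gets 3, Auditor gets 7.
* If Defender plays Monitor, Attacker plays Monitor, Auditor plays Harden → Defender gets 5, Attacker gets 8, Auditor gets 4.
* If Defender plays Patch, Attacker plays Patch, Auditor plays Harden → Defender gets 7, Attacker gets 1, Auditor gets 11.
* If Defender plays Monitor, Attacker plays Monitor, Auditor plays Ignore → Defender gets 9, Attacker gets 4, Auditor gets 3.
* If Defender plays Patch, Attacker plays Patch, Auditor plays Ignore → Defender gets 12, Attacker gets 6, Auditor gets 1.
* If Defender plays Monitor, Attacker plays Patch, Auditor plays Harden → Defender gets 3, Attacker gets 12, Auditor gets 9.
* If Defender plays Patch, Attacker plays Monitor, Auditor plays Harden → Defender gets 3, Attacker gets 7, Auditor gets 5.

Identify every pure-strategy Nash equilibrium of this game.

Defender against (Patch, Harden): payoffs 7, 3 → best response Patch.
Defender against (Patch, Ignore): payoffs 12, 2 → best response Patch.
Defender against (Monitor, Harden): payoffs 3, 5 → best response Monitor.
Defender against (Monitor, Ignore): payoffs 8, 9 → best response Monitor.
Attacker against (Patch, Harden): payoffs 1, 7 → best response Monitor.
Attacker against (Patch, Ignore): payoffs 6, 2 → best response Patch.
Attacker against (Monitor, Harden): payoffs 12, 8 → best response Patch.
Attacker against (Monitor, Ignore): payoffs 3, 4 → best response Monitor.
Auditor against (Patch, Patch): payoffs 11, 1 → best response Harden.
Auditor against (Patch, Monitor): payoffs 5, 4 → best response Harden.
Auditor against (Monitor, Patch): payoffs 9, 7 → best response Harden.
Auditor against (Monitor, Monitor): payoffs 4, 3 → best response Harden.
No profile is a mutual best response for all players.

No pure-strategy Nash equilibrium.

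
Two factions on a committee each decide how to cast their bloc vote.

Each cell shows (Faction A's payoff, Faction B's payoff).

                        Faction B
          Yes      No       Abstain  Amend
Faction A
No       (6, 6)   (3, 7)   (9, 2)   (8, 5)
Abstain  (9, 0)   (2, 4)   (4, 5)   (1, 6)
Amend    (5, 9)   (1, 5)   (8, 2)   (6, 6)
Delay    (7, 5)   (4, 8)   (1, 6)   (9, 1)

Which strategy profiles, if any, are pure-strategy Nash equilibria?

Pure NE: (Delay, No)

For each strategy profile, look for a profitable unilateral deviation.
(No, Yes): Faction A can switch to Abstain (6 → 9). Not NE.
(No, No): Faction A can switch to Delay (3 → 4). Not NE.
(No, Abstain): Faction B can switch to Yes (2 → 6). Not NE.
(No, Amend): Faction A can switch to Delay (8 → 9). Not NE.
(Abstain, Yes): Faction B can switch to No (0 → 4). Not NE.
(Abstain, No): Faction A can switch to No (2 → 3). Not NE.
(Abstain, Abstain): Faction A can switch to No (4 → 9). Not NE.
(Abstain, Amend): Faction A can switch to No (1 → 8). Not NE.
(Delay, No): Faction A gets 4, best alternative 3; Faction B gets 8, best alternative 6. No profitable deviation — NE.
(The remaining 7 profiles each have a profitable deviation by the same check.)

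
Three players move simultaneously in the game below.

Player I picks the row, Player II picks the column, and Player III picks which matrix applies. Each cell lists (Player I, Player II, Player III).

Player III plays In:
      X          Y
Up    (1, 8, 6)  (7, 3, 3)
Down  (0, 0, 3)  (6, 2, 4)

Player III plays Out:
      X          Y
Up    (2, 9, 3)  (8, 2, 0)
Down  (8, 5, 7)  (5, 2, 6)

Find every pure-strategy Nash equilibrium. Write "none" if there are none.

(Up, X, In) and (Down, X, Out)

Player I against (X, In): payoffs 1, 0 → best response Up.
Player I against (X, Out): payoffs 2, 8 → best response Down.
Player I against (Y, In): payoffs 7, 6 → best response Up.
Player I against (Y, Out): payoffs 8, 5 → best response Up.
Player II against (Up, In): payoffs 8, 3 → best response X.
Player II against (Up, Out): payoffs 9, 2 → best response X.
Player II against (Down, In): payoffs 0, 2 → best response Y.
Player II against (Down, Out): payoffs 5, 2 → best response X.
Player III against (Up, X): payoffs 6, 3 → best response In.
Player III against (Up, Y): payoffs 3, 0 → best response In.
Player III against (Down, X): payoffs 3, 7 → best response Out.
Player III against (Down, Y): payoffs 4, 6 → best response Out.
Mutual best responses: (Up, X, In); (Down, X, Out).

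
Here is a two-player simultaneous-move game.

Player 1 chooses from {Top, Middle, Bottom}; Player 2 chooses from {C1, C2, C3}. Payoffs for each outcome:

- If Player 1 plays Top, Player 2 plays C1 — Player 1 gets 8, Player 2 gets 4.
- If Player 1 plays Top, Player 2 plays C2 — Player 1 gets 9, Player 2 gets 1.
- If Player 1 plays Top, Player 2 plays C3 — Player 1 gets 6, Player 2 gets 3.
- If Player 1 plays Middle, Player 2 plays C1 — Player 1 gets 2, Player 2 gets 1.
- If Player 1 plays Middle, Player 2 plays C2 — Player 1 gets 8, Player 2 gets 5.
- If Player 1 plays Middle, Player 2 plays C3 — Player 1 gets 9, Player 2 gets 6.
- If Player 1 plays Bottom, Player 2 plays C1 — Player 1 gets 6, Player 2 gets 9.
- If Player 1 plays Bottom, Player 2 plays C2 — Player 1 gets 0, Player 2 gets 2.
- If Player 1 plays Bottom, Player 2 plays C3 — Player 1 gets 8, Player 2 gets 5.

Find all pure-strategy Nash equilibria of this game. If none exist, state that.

Player 1 against C1: payoffs 8, 2, 6 → best response Top.
Player 1 against C2: payoffs 9, 8, 0 → best response Top.
Player 1 against C3: payoffs 6, 9, 8 → best response Middle.
Player 2 against Top: payoffs 4, 1, 3 → best response C1.
Player 2 against Middle: payoffs 1, 5, 6 → best response C3.
Player 2 against Bottom: payoffs 9, 2, 5 → best response C1.
Mutual best responses: (Top, C1); (Middle, C3).

(Top, C1), (Middle, C3)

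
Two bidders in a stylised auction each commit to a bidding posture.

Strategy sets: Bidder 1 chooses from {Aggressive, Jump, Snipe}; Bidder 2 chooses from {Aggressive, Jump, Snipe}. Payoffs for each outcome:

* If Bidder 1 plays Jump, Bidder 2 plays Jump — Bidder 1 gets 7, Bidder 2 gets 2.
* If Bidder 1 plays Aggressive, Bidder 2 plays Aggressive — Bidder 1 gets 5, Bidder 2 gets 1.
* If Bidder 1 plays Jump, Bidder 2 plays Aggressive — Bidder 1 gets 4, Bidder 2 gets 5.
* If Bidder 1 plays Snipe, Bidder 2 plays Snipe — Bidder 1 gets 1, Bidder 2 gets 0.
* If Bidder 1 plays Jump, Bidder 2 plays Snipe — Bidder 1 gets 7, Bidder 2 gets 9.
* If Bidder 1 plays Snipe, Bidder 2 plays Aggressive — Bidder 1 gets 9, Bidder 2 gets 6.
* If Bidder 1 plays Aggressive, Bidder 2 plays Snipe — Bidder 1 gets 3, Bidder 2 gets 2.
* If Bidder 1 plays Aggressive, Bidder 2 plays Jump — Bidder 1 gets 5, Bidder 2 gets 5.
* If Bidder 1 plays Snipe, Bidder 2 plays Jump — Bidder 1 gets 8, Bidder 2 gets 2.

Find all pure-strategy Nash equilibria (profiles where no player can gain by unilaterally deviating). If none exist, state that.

(Jump, Snipe), (Snipe, Aggressive)

(Aggressive, Aggressive): Bidder 1 can switch to Snipe (5 → 9). Not NE.
(Aggressive, Jump): Bidder 1 can switch to Jump (5 → 7). Not NE.
(Aggressive, Snipe): Bidder 1 can switch to Jump (3 → 7). Not NE.
(Jump, Aggressive): Bidder 1 can switch to Aggressive (4 → 5). Not NE.
(Jump, Jump): Bidder 1 can switch to Snipe (7 → 8). Not NE.
(Jump, Snipe): Bidder 1 gets 7, best alternative 3; Bidder 2 gets 9, best alternative 5. No profitable deviation — NE.
(Snipe, Aggressive): Bidder 1 gets 9, best alternative 5; Bidder 2 gets 6, best alternative 2. No profitable deviation — NE.
(Snipe, Jump): Bidder 2 can switch to Aggressive (2 → 6). Not NE.
(Snipe, Snipe): Bidder 1 can switch to Aggressive (1 → 3). Not NE.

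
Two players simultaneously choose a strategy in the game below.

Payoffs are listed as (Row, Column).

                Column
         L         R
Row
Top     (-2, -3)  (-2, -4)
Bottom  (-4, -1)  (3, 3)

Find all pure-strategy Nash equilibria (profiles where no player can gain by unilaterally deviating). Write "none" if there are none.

Row against L: payoffs -2, -4 → best response Top.
Row against R: payoffs -2, 3 → best response Bottom.
Column against Top: payoffs -3, -4 → best response L.
Column against Bottom: payoffs -1, 3 → best response R.
Mutual best responses: (Top, L); (Bottom, R).

(Top, L); (Bottom, R)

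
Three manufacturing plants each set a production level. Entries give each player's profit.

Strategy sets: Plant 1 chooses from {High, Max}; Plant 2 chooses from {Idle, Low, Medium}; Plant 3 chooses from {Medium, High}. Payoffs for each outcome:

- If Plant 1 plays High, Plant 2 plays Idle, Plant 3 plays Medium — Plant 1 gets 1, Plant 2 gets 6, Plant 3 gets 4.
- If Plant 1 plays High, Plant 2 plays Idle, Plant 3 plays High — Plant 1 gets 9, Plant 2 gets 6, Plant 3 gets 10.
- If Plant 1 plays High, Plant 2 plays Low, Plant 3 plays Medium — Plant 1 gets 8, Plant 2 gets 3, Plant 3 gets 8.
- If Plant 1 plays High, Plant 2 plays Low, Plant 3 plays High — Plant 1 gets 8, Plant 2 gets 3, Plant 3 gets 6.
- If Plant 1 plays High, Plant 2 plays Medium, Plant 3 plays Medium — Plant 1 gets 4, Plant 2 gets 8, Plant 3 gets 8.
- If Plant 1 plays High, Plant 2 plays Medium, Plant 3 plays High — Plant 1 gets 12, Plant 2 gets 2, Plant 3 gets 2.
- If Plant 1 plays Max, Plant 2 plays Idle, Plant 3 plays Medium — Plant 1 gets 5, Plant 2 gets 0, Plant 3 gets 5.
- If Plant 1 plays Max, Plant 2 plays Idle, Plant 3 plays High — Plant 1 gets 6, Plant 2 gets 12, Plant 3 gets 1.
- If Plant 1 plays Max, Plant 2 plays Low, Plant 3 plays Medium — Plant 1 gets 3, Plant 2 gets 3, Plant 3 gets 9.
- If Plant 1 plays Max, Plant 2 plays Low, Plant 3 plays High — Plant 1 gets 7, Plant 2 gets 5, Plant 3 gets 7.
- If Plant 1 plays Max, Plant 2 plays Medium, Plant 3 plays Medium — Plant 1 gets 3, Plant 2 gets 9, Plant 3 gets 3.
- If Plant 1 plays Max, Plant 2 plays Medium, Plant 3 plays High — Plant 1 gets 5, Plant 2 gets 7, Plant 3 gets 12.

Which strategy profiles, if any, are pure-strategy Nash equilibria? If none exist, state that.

(High, Idle, Medium): Plant 1 can switch to Max (1 → 5). Not NE.
(High, Idle, High): Plant 1 gets 9, best alternative 6; Plant 2 gets 6, best alternative 3; Plant 3 gets 10, best alternative 4. No profitable deviation — NE.
(High, Low, Medium): Plant 2 can switch to Idle (3 → 6). Not NE.
(High, Low, High): Plant 2 can switch to Idle (3 → 6). Not NE.
(High, Medium, Medium): Plant 1 gets 4, best alternative 3; Plant 2 gets 8, best alternative 6; Plant 3 gets 8, best alternative 2. No profitable deviation — NE.
(High, Medium, High): Plant 2 can switch to Idle (2 → 6). Not NE.
(Max, Idle, Medium): Plant 2 can switch to Low (0 → 3). Not NE.
(Max, Idle, High): Plant 1 can switch to High (6 → 9). Not NE.
(Max, Low, Medium): Plant 1 can switch to High (3 → 8). Not NE.
(Max, Low, High): Plant 1 can switch to High (7 → 8). Not NE.
(Max, Medium, Medium): Plant 1 can switch to High (3 → 4). Not NE.
(Max, Medium, High): Plant 1 can switch to High (5 → 12). Not NE.

(High, Idle, High) and (High, Medium, Medium)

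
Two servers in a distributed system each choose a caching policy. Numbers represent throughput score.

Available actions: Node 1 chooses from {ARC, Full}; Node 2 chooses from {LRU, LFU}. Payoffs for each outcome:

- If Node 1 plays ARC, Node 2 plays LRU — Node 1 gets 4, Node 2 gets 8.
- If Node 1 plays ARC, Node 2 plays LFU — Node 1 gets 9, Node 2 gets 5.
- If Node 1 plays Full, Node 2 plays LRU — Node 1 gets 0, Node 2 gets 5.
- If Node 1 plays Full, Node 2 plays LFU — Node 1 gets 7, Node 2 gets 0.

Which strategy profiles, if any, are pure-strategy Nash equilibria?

The unique pure-strategy Nash equilibrium is (ARC, LRU).

(ARC, LRU): Node 1 gets 4, best alternative 0; Node 2 gets 8, best alternative 5. No profitable deviation — NE.
(ARC, LFU): Node 2 can switch to LRU (5 → 8). Not NE.
(Full, LRU): Node 1 can switch to ARC (0 → 4). Not NE.
(Full, LFU): Node 1 can switch to ARC (7 → 9). Not NE.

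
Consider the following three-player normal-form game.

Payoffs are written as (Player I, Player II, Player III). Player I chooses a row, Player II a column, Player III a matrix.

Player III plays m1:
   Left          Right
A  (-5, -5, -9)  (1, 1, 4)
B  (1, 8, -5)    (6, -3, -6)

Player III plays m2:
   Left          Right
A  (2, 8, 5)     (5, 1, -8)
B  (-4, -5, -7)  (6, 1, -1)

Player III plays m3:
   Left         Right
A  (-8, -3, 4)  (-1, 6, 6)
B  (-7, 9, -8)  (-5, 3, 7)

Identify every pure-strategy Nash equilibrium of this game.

The pure Nash equilibria are (A, Left, m2), (A, Right, m3), (B, Left, m1).

Check each profile: it is a Nash equilibrium iff no player can strictly gain by switching unilaterally.
(A, Left, m1): Player I can switch to B (-5 → 1). Not NE.
(A, Left, m2): Player I gets 2, best alternative -4; Player II gets 8, best alternative 1; Player III gets 5, best alternative 4. No profitable deviation — NE.
(A, Left, m3): Player I can switch to B (-8 → -7). Not NE.
(A, Right, m1): Player I can switch to B (1 → 6). Not NE.
(A, Right, m2): Player I can switch to B (5 → 6). Not NE.
(A, Right, m3): Player I gets -1, best alternative -5; Player II gets 6, best alternative -3; Player III gets 6, best alternative 4. No profitable deviation — NE.
(B, Left, m1): Player I gets 1, best alternative -5; Player II gets 8, best alternative -3; Player III gets -5, best alternative -7. No profitable deviation — NE.
(B, Left, m2): Player I can switch to A (-4 → 2). Not NE.
(B, Left, m3): Player III can switch to m1 (-8 → -5). Not NE.
(B, Right, m1): Player II can switch to Left (-3 → 8). Not NE.
(B, Right, m2): Player III can switch to m3 (-1 → 7). Not NE.
(B, Right, m3): Player I can switch to A (-5 → -1). Not NE.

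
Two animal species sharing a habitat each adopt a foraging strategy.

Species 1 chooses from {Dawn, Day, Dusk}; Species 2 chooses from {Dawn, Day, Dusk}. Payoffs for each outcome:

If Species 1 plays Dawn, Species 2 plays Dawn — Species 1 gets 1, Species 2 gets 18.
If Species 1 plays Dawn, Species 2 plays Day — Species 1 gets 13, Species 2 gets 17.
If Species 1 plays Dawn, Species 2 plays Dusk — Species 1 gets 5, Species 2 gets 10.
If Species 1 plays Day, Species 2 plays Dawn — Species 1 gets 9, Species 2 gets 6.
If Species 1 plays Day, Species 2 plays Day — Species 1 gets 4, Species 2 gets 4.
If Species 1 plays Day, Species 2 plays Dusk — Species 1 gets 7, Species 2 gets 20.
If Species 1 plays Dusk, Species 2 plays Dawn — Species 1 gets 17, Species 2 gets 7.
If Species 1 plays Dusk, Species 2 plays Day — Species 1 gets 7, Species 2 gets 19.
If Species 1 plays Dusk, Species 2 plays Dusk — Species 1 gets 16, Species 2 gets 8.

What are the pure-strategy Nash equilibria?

Species 1 against Dawn: payoffs 1, 9, 17 → best response Dusk.
Species 1 against Day: payoffs 13, 4, 7 → best response Dawn.
Species 1 against Dusk: payoffs 5, 7, 16 → best response Dusk.
Species 2 against Dawn: payoffs 18, 17, 10 → best response Dawn.
Species 2 against Day: payoffs 6, 4, 20 → best response Dusk.
Species 2 against Dusk: payoffs 7, 19, 8 → best response Day.
No profile is a mutual best response for all players.

This game has no pure Nash equilibrium.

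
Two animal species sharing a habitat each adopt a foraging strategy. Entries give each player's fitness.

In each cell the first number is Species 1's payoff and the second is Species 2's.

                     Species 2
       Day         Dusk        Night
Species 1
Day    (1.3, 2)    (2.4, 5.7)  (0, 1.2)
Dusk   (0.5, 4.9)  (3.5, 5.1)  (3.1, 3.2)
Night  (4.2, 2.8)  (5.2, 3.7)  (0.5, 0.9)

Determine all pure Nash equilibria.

Mark each player's best response to every combination of opponents' strategies; a profile where every player is best-responding is a pure Nash equilibrium.
Species 1 against Day: payoffs 1.3, 0.5, 4.2 → best response Night.
Species 1 against Dusk: payoffs 2.4, 3.5, 5.2 → best response Night.
Species 1 against Night: payoffs 0, 3.1, 0.5 → best response Dusk.
Species 2 against Day: payoffs 2, 5.7, 1.2 → best response Dusk.
Species 2 against Dusk: payoffs 4.9, 5.1, 3.2 → best response Dusk.
Species 2 against Night: payoffs 2.8, 3.7, 0.9 → best response Dusk.
Mutual best responses: (Night, Dusk).

(Night, Dusk)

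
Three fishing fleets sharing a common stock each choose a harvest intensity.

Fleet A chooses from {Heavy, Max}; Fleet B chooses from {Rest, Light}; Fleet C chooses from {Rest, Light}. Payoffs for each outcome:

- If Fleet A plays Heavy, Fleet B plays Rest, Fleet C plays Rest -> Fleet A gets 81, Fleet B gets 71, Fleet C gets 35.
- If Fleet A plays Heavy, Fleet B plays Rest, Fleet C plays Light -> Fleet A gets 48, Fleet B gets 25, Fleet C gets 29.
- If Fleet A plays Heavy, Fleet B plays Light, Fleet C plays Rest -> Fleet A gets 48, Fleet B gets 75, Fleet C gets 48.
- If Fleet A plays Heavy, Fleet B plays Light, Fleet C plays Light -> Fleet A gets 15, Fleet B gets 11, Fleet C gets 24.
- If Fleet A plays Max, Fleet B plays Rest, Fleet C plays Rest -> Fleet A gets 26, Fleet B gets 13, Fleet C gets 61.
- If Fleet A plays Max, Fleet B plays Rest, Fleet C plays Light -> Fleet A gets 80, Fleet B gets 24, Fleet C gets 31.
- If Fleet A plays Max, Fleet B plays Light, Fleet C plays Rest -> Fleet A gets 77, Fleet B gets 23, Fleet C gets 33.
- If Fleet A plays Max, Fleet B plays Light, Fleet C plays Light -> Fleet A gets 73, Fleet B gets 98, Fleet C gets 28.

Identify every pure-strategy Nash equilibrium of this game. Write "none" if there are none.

Pure NE: (Max, Light, Rest)

Check each profile: it is a Nash equilibrium iff no player can strictly gain by switching unilaterally.
(Heavy, Rest, Rest): Fleet B can switch to Light (71 → 75). Not NE.
(Heavy, Rest, Light): Fleet A can switch to Max (48 → 80). Not NE.
(Heavy, Light, Rest): Fleet A can switch to Max (48 → 77). Not NE.
(Heavy, Light, Light): Fleet A can switch to Max (15 → 73). Not NE.
(Max, Rest, Rest): Fleet A can switch to Heavy (26 → 81). Not NE.
(Max, Rest, Light): Fleet B can switch to Light (24 → 98). Not NE.
(Max, Light, Rest): Fleet A gets 77, best alternative 48; Fleet B gets 23, best alternative 13; Fleet C gets 33, best alternative 28. No profitable deviation — NE.
(Max, Light, Light): Fleet C can switch to Rest (28 → 33). Not NE.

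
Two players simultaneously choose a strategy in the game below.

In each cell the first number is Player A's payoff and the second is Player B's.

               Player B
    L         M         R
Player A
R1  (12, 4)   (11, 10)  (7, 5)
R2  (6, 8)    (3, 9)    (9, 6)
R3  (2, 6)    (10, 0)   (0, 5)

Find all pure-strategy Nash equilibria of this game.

(R1, M)

Player A against L: payoffs 12, 6, 2 → best response R1.
Player A against M: payoffs 11, 3, 10 → best response R1.
Player A against R: payoffs 7, 9, 0 → best response R2.
Player B against R1: payoffs 4, 10, 5 → best response M.
Player B against R2: payoffs 8, 9, 6 → best response M.
Player B against R3: payoffs 6, 0, 5 → best response L.
Mutual best responses: (R1, M).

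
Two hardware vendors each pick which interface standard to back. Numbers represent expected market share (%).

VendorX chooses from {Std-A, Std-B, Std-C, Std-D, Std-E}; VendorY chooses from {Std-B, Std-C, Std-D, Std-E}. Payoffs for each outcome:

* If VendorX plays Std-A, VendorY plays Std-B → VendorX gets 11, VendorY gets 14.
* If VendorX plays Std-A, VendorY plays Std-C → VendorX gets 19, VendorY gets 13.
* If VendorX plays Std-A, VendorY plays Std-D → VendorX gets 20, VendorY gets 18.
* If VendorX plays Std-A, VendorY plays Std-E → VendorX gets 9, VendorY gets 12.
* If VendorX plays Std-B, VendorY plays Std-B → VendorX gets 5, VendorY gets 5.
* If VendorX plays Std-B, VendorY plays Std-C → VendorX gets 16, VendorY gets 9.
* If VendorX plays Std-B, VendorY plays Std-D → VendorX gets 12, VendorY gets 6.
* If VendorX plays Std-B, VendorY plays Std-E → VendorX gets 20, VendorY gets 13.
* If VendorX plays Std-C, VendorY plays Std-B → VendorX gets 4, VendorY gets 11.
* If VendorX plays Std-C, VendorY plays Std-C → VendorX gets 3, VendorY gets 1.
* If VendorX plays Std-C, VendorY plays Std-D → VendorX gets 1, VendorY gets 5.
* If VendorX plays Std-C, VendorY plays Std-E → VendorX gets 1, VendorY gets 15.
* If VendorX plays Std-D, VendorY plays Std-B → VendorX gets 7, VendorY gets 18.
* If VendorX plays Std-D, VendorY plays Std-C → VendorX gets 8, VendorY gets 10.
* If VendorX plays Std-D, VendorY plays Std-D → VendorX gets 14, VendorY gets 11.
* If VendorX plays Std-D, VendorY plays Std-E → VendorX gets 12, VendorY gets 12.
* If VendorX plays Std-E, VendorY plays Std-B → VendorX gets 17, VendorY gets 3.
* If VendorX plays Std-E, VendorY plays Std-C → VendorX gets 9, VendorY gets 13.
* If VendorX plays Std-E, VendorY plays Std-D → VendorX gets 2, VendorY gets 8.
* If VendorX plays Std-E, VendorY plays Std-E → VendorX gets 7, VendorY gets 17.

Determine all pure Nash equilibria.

VendorX against Std-B: payoffs 11, 5, 4, 7, 17 → best response Std-E.
VendorX against Std-C: payoffs 19, 16, 3, 8, 9 → best response Std-A.
VendorX against Std-D: payoffs 20, 12, 1, 14, 2 → best response Std-A.
VendorX against Std-E: payoffs 9, 20, 1, 12, 7 → best response Std-B.
VendorY against Std-A: payoffs 14, 13, 18, 12 → best response Std-D.
VendorY against Std-B: payoffs 5, 9, 6, 13 → best response Std-E.
VendorY against Std-C: payoffs 11, 1, 5, 15 → best response Std-E.
VendorY against Std-D: payoffs 18, 10, 11, 12 → best response Std-B.
VendorY against Std-E: payoffs 3, 13, 8, 17 → best response Std-E.
Mutual best responses: (Std-A, Std-D); (Std-B, Std-E).

Pure-strategy Nash equilibria: (Std-A, Std-D); (Std-B, Std-E)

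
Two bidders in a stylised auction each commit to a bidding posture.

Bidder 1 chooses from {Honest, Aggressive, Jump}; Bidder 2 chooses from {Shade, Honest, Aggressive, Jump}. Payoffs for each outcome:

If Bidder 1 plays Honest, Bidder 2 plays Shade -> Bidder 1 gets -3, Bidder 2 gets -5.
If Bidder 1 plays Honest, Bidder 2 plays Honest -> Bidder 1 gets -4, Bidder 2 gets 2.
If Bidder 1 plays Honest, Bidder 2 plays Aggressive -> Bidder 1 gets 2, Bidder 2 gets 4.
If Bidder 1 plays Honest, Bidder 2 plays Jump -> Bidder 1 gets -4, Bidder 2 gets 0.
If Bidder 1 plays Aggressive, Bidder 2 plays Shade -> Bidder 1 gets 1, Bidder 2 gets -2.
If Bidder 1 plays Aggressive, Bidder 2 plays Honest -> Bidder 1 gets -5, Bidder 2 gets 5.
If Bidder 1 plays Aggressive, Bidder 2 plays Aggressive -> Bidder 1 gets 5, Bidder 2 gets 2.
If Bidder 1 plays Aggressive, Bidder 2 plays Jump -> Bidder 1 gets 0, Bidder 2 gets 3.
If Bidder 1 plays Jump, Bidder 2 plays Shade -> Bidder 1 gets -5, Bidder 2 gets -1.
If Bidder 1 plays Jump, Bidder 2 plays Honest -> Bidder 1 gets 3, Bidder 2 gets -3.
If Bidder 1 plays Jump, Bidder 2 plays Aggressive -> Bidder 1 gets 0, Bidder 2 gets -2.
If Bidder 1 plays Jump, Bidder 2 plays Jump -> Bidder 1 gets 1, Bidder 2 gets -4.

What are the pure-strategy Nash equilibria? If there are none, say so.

(Honest, Shade): Bidder 1 can switch to Aggressive (-3 → 1). Not NE.
(Honest, Honest): Bidder 1 can switch to Jump (-4 → 3). Not NE.
(Honest, Aggressive): Bidder 1 can switch to Aggressive (2 → 5). Not NE.
(Honest, Jump): Bidder 1 can switch to Aggressive (-4 → 0). Not NE.
(Aggressive, Shade): Bidder 2 can switch to Honest (-2 → 5). Not NE.
(Aggressive, Honest): Bidder 1 can switch to Honest (-5 → -4). Not NE.
(The remaining 6 profiles each have a profitable deviation by the same check.)

No pure-strategy Nash equilibrium.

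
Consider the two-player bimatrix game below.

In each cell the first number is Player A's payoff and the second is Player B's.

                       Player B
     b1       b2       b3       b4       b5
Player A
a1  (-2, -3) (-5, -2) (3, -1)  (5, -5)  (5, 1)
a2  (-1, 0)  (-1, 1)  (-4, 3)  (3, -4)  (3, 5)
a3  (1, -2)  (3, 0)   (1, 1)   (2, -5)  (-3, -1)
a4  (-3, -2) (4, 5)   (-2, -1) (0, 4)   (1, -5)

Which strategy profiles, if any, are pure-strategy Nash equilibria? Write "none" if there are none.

Player A against b1: payoffs -2, -1, 1, -3 → best response a3.
Player A against b2: payoffs -5, -1, 3, 4 → best response a4.
Player A against b3: payoffs 3, -4, 1, -2 → best response a1.
Player A against b4: payoffs 5, 3, 2, 0 → best response a1.
Player A against b5: payoffs 5, 3, -3, 1 → best response a1.
Player B against a1: payoffs -3, -2, -1, -5, 1 → best response b5.
Player B against a2: payoffs 0, 1, 3, -4, 5 → best response b5.
Player B against a3: payoffs -2, 0, 1, -5, -1 → best response b3.
Player B against a4: payoffs -2, 5, -1, 4, -5 → best response b2.
Mutual best responses: (a1, b5); (a4, b2).

The pure Nash equilibria are (a1, b5), (a4, b2).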